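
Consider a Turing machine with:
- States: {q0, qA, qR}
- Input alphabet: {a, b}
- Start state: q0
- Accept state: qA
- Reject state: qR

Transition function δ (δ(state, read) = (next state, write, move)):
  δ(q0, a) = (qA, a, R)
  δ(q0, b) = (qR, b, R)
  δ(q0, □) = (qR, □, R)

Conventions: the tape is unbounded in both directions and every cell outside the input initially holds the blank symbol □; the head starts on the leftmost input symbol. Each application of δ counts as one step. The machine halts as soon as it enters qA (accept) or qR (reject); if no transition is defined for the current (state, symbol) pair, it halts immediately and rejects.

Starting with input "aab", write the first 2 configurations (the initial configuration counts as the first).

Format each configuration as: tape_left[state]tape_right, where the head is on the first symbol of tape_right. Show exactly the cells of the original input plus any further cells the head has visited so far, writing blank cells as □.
Step 0: [q0]aab (head at position 0)
Step 1: δ(q0, a) = (qA, a, R)  ⊢  a[qA]ab (head at position 1)

Final answer: [q0]aab ⊢ a[qA]ab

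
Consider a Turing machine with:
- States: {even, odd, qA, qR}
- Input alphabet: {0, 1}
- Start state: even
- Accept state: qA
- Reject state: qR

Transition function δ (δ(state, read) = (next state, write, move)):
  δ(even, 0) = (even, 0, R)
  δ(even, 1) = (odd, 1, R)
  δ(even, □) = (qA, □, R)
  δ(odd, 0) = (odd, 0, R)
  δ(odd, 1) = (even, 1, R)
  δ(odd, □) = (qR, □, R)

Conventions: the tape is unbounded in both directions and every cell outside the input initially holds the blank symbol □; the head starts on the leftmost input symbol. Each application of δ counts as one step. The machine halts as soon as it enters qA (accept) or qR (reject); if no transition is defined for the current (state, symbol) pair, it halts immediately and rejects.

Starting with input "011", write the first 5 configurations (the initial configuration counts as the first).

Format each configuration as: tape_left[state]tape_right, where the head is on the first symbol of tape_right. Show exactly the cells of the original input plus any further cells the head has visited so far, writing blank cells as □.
Step 0: [even]011 (head at position 0)
Step 1: δ(even, 0) = (even, 0, R)  ⊢  0[even]11 (head at position 1)
Step 2: δ(even, 1) = (odd, 1, R)  ⊢  01[odd]1 (head at position 2)
Step 3: δ(odd, 1) = (even, 1, R)  ⊢  011[even]□ (head at position 3)
Step 4: δ(even, □) = (qA, □, R)  ⊢  011□[qA]□ (head at position 4)

Final answer: [even]011 ⊢ 0[even]11 ⊢ 01[odd]1 ⊢ 011[even]□ ⊢ 011□[qA]□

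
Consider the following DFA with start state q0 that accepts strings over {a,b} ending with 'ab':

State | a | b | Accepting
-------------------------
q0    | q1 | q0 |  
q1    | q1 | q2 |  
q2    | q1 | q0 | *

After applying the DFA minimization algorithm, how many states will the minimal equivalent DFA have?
All 3 states are reachable from q0, so none can be removed as unreachable.
Table-filling: first mark every (accepting, non-accepting) pair as distinguishable (accepting: {q2}; non-accepting: {q0, q1}).
Round 1: (q0, q1) on 'b' go to q0 and q2, already distinguishable → mark.
Every pair of states is distinguishable, so the DFA is already minimal.
Equivalence classes: {q0}, {q1}, {q2} → 3 states.

Final answer: 3 states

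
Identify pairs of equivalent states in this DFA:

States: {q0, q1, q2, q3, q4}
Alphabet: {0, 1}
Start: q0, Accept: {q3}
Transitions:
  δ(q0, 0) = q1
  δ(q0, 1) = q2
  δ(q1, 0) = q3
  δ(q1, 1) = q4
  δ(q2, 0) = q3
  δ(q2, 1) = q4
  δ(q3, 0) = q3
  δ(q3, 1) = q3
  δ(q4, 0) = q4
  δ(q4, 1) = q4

Using the table-filling algorithm:
Round 0 – mark pairs where exactly one state is accepting: (q0,q3), (q1,q3), (q2,q3), (q3,q4)
Round 1 – newly marked: (q0,q1) [on 0: q1 vs q3, already marked]; (q0,q2) [on 0: q1 vs q3, already marked]; (q1,q4) [on 0: q3 vs q4, already marked]; (q2,q4) [on 0: q3 vs q4, already marked]
Round 2 – newly marked: (q0,q4) [on 0: q1 vs q4, already marked]
No further pairs can be marked.
(q1, q2) unmarked: δ(q1,0)=q3, δ(q2,0)=q3; δ(q1,1)=q4, δ(q2,1)=q4 → equivalent
Equivalent pairs: (q1, q2)

Final answer: Equivalent pairs: (q1, q2)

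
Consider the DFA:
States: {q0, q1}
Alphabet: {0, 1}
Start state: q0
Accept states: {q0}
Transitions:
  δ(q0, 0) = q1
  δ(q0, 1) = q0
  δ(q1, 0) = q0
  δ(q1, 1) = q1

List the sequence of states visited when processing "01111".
Starting at q0
Read '0': q0 -> q1
Read '1': q1 -> q1
Read '1': q1 -> q1
Read '1': q1 -> q1
Read '1': q1 -> q1

Final answer: q0 -> q1 -> q1 -> q1 -> q1 -> q1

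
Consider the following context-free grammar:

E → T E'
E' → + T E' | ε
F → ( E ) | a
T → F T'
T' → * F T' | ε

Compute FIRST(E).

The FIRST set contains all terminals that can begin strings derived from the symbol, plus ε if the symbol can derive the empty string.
FIRST(F): F → ( E ) contributes '(' and F → a contributes 'a', so FIRST(F) = {(, a}. F is not nullable.
FIRST(T): T → F T' begins with F, and F is not nullable, so FIRST(T) = FIRST(F) = {(, a}.
FIRST(E): E → T E' begins with T, and T is not nullable, so FIRST(E) = FIRST(T) = {(, a}.

Final answer: {(, a}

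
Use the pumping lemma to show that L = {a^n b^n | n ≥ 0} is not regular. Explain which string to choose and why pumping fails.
Language: L = {a^n b^n | n ≥ 0} (equal numbers of a's followed by b's)
Step 1: Assume for contradiction that L is regular, with pumping length p.
Step 2: Choose s = a^p b^p. Then s ∈ L (it has p a's followed by p b's) and |s| ≥ p.
Step 3: Consider any decomposition s = xyz with |xy| ≤ p and |y| > 0. Since |xy| ≤ p and the first p symbols of s are all a's, y = a^k for some k with 1 ≤ k ≤ p.
Step 4: Pumping up (i = 2): xy²z = a^(p+k) b^p, which has more a's than b's, so xy²z ∉ L.
This contradicts the pumping lemma, so L is not regular.

Final answer: Choose s = a^p b^p. Since |xy| ≤ p, y = a^k with k ≥ 1. Then xy²z = a^(p+k) b^p ∉ L.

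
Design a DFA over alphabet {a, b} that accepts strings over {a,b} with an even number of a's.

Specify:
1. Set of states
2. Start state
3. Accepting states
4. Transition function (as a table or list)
One valid DFA (any DFA recognizing the same language is acceptable):
States: {q0, q1}
Start: q0
Accepting: {q0}
Transitions (accepting states marked with *):
State | a | b | Accepting
-------------------------
q0    | q1 | q0 | *
q1    | q0 | q1 |  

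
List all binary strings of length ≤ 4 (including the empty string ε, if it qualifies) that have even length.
Checking every binary string of length 0 to 4:
  Length 0: accepted: ε | rejected: (none)
  Length 1: accepted: (none) | rejected: 0, 1
  Length 2: accepted: 00, 01, 10, 11 | rejected: (none)
  Length 3: accepted: (none) | rejected: 000, 001, 010, 011, 100, 101, 110, 111
  Length 4: accepted: 0000, 0001, 0010, 0011, 0100, 0101, 0110, 0111, 1000, 1001, 1010, 1011, 1100, 1101, 1110, 1111 | rejected: (none)
Total: 21 string(s).

Final answer: ε, 00, 01, 10, 11, 0000, 0001, 0010, 0011, 0100, 0101, 0110, 0111, 1000, 1001, 1010, 1011, 1100, 1101, 1110, 1111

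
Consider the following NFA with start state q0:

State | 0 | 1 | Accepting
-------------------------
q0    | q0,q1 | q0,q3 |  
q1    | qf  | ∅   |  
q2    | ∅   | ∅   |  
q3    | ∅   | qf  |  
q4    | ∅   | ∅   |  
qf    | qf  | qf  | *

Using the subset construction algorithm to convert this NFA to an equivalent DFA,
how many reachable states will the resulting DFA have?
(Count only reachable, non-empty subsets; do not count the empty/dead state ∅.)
Start subset: {q0}
{q0}: on 0 → {q0, q1}, on 1 → {q0, q3}
{q0, q1}: on 0 → {q0, q1, qf}, on 1 → {q0, q3}
{q0, q3}: on 0 → {q0, q1}, on 1 → {q0, q3, qf}
{q0, q1, qf}: on 0 → {q0, q1, qf}, on 1 → {q0, q3, qf}
{q0, q3, qf}: on 0 → {q0, q1, qf}, on 1 → {q0, q3, qf}
Reachable non-empty subsets: {q0}, {q0, q1}, {q0, q3}, {q0, q1, qf}, {q0, q3, qf} — 5 in total.

Final answer: 5 states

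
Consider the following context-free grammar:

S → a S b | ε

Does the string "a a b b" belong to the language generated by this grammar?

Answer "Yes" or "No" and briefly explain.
A derivation exists: S ⇒ a S b ⇒ a a S b b ⇒ a a b b (using S → a S b twice, then S → ε).

Final answer: Yes - a valid derivation exists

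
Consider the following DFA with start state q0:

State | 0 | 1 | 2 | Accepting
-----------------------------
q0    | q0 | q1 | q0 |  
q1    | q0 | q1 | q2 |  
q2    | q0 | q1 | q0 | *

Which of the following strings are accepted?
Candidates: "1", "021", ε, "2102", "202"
"1": q0 → q1; q1 is not accepting → rejected
"021": q0 → q0 → q0 → q1; q1 is not accepting → rejected
ε: q0; q0 is not accepting → rejected
"2102": q0 → q0 → q1 → q0 → q0; q0 is not accepting → rejected
"202": q0 → q0 → q0 → q0; q0 is not accepting → rejected

Final answer: None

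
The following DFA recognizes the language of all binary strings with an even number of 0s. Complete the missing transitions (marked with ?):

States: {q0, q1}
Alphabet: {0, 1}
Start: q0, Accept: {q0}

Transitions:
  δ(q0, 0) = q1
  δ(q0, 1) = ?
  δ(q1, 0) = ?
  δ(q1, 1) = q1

What each state remembers (consistent with the given transitions and accept states):
  q0: an even number of 0s has been read so far
  q1: an odd number of 0s has been read so far
Filling in the missing entries:
  δ(q0, 1): in q0 (an even number of 0s has been read so far), after reading 1 we have: an even number of 0s has been read so far → q0
  δ(q1, 0): in q1 (an odd number of 0s has been read so far), after reading 0 we have: an even number of 0s has been read so far → q0

Final answer: δ(q0, 1) = q0; δ(q1, 0) = q0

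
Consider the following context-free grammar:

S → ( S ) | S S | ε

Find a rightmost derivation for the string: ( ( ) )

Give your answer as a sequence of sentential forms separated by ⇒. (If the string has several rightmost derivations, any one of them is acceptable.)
Start with S.
Step 1: the rightmost non-terminal is S; apply S → ( S ):  ( S )
Step 2: the rightmost non-terminal is S; apply S → ( S ):  ( ( S ) )
Step 3: the rightmost non-terminal is S; apply S → ε:  ( ( ) )

Final answer: S ⇒ ( S ) ⇒ ( ( S ) ) ⇒ ( ( ) )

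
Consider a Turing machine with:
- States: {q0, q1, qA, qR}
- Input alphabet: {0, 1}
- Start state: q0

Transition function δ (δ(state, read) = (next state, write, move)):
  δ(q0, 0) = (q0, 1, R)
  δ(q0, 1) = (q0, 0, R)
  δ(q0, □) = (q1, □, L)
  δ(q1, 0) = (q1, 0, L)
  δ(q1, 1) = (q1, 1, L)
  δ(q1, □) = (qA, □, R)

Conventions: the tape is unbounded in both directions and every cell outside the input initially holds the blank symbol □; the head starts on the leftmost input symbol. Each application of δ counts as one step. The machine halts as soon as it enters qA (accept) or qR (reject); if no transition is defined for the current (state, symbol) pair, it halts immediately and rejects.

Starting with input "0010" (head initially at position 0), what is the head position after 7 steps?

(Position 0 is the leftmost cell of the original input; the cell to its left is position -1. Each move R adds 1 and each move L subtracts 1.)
Step 0: [q0]0010 (head at position 0)
Step 1: δ(q0, 0) = (q0, 1, R)  ⊢  1[q0]010 (head at position 1)
Step 2: δ(q0, 0) = (q0, 1, R)  ⊢  11[q0]10 (head at position 2)
Step 3: δ(q0, 1) = (q0, 0, R)  ⊢  110[q0]0 (head at position 3)
Step 4: δ(q0, 0) = (q0, 1, R)  ⊢  1101[q0]□ (head at position 4)
Step 5: δ(q0, □) = (q1, □, L)  ⊢  110[q1]1□ (head at position 3)
Step 6: δ(q1, 1) = (q1, 1, L)  ⊢  11[q1]01□ (head at position 2)
Step 7: δ(q1, 0) = (q1, 0, L)  ⊢  1[q1]101□ (head at position 1)
Head position after 7 steps: 1

Final answer: Position 1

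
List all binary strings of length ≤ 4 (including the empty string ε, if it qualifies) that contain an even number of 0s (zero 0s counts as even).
Checking every binary string of length 0 to 4:
  Length 0: accepted: ε | rejected: (none)
  Length 1: accepted: 1 | rejected: 0
  Length 2: accepted: 00, 11 | rejected: 01, 10
  Length 3: accepted: 001, 010, 100, 111 | rejected: 000, 011, 101, 110
  Length 4: accepted: 0000, 0011, 0101, 0110, 1001, 1010, 1100, 1111 | rejected: 0001, 0010, 0100, 0111, 1000, 1011, 1101, 1110
Total: 16 string(s).

Final answer: ε, 1, 00, 11, 001, 010, 100, 111, 0000, 0011, 0101, 0110, 1001, 1010, 1100, 1111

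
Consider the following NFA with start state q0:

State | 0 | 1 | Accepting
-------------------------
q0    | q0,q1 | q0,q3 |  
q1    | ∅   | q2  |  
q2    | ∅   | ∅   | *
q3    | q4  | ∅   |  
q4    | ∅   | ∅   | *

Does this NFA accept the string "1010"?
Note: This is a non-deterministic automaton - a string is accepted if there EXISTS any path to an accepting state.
Track the set of states the NFA could be in: start {q0}
Read '1': {q0} → {q0, q3}
Read '0': {q0, q3} → {q0, q1, q4}
Read '1': {q0, q1, q4} → {q0, q2, q3}
Read '0': {q0, q2, q3} → {q0, q1, q4}
Final set {q0, q1, q4} contains accepting state(s) {q4} → accepted.

Final answer: Yes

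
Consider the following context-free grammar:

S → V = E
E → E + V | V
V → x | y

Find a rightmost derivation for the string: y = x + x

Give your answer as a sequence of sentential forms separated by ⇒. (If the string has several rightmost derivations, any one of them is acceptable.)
Start with S.
Step 1: the rightmost non-terminal is S; apply S → V = E:  V = E
Step 2: the rightmost non-terminal is E; apply E → E + V:  V = E + V
Step 3: the rightmost non-terminal is V; apply V → x:  V = E + x
Step 4: the rightmost non-terminal is E; apply E → V:  V = V + x
Step 5: the rightmost non-terminal is V; apply V → x:  V = x + x
Step 6: the rightmost non-terminal is V; apply V → y:  y = x + x

Final answer: S ⇒ V = E ⇒ V = E + V ⇒ V = E + x ⇒ V = V + x ⇒ V = x + x ⇒ y = x + x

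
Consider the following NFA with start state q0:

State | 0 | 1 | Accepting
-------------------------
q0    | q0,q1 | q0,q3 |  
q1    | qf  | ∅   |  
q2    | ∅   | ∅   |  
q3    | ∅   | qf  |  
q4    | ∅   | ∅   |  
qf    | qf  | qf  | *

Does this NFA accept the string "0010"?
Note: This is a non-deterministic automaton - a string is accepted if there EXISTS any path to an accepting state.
Track the set of states the NFA could be in: start {q0}
Read '0': {q0} → {q0, q1}
Read '0': {q0, q1} → {q0, q1, qf}
Read '1': {q0, q1, qf} → {q0, q3, qf}
Read '0': {q0, q3, qf} → {q0, q1, qf}
Final set {q0, q1, qf} contains accepting state(s) {qf} → accepted.

Final answer: Yes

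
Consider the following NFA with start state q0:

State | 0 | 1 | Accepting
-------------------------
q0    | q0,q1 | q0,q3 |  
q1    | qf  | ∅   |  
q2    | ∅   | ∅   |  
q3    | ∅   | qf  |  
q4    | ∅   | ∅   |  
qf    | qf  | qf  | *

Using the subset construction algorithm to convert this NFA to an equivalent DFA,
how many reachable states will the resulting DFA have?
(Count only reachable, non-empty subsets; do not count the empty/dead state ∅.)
Start subset: {q0}
{q0}: on 0 → {q0, q1}, on 1 → {q0, q3}
{q0, q1}: on 0 → {q0, q1, qf}, on 1 → {q0, q3}
{q0, q3}: on 0 → {q0, q1}, on 1 → {q0, q3, qf}
{q0, q1, qf}: on 0 → {q0, q1, qf}, on 1 → {q0, q3, qf}
{q0, q3, qf}: on 0 → {q0, q1, qf}, on 1 → {q0, q3, qf}
Reachable non-empty subsets: {q0}, {q0, q1}, {q0, q3}, {q0, q1, qf}, {q0, q3, qf} — 5 in total.

Final answer: 5 states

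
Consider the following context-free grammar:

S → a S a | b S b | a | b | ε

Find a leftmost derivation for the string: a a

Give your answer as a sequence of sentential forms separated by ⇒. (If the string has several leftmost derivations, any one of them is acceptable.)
Start with S.
Step 1: the leftmost non-terminal is S; apply S → a S a:  a S a
Step 2: the leftmost non-terminal is S; apply S → ε:  a a

Final answer: S ⇒ a S a ⇒ a a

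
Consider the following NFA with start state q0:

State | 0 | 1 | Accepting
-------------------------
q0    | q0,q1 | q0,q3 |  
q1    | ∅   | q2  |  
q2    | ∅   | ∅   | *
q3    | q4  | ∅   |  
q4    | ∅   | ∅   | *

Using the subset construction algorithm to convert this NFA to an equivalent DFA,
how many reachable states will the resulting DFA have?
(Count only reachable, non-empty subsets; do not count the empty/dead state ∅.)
Start subset: {q0}
{q0}: on 0 → {q0, q1}, on 1 → {q0, q3}
{q0, q1}: on 0 → {q0, q1}, on 1 → {q0, q2, q3}
{q0, q3}: on 0 → {q0, q1, q4}, on 1 → {q0, q3}
{q0, q2, q3}: on 0 → {q0, q1, q4}, on 1 → {q0, q3}
{q0, q1, q4}: on 0 → {q0, q1}, on 1 → {q0, q2, q3}
Reachable non-empty subsets: {q0}, {q0, q1}, {q0, q3}, {q0, q2, q3}, {q0, q1, q4} — 5 in total.

Final answer: 5 states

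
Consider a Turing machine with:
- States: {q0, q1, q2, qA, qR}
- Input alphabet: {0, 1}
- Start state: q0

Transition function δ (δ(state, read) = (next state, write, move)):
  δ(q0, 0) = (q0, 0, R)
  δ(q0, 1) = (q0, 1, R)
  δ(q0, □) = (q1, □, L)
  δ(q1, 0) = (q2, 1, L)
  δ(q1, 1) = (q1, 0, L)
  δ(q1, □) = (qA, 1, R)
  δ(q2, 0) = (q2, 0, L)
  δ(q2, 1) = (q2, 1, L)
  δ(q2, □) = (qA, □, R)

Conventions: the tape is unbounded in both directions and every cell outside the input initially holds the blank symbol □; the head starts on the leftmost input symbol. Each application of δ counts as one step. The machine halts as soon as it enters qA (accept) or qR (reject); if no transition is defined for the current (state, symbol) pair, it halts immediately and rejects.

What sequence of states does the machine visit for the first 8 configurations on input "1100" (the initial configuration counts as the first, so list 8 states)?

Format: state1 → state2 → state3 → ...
Step 0: [q0]1100 (head at position 0)
Step 1: δ(q0, 1) = (q0, 1, R)  ⊢  1[q0]100 (head at position 1)
Step 2: δ(q0, 1) = (q0, 1, R)  ⊢  11[q0]00 (head at position 2)
Step 3: δ(q0, 0) = (q0, 0, R)  ⊢  110[q0]0 (head at position 3)
Step 4: δ(q0, 0) = (q0, 0, R)  ⊢  1100[q0]□ (head at position 4)
Step 5: δ(q0, □) = (q1, □, L)  ⊢  110[q1]0□ (head at position 3)
Step 6: δ(q1, 0) = (q2, 1, L)  ⊢  11[q2]01□ (head at position 2)
Step 7: δ(q2, 0) = (q2, 0, L)  ⊢  1[q2]101□ (head at position 1)
Reading off the states of these 8 configurations: q0 → q0 → q0 → q0 → q0 → q1 → q2 → q2

Final answer: q0 → q0 → q0 → q0 → q0 → q1 → q2 → q2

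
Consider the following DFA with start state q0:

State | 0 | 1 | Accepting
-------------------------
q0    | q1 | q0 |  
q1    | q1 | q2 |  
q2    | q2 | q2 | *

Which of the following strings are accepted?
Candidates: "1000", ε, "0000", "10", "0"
"1000": q0 → q0 → q1 → q1 → q1; q1 is not accepting → rejected
ε: q0; q0 is not accepting → rejected
"0000": q0 → q1 → q1 → q1 → q1; q1 is not accepting → rejected
"10": q0 → q0 → q1; q1 is not accepting → rejected
"0": q0 → q1; q1 is not accepting → rejected

Final answer: None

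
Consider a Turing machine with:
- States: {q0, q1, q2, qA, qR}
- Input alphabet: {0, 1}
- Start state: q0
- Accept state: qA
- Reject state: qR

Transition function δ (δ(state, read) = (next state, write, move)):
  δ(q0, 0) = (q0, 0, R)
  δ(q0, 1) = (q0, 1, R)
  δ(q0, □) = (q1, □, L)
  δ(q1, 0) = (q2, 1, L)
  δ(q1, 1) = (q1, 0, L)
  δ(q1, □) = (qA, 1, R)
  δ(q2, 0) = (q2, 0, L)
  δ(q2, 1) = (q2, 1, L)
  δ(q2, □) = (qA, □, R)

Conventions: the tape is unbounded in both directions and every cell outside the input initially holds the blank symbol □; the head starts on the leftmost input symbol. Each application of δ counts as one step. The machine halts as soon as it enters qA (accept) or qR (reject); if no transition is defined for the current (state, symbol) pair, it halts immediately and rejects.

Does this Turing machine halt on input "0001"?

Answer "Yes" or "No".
Step 0: [q0]0001 (head at position 0)
Step 1: δ(q0, 0) = (q0, 0, R)  ⊢  0[q0]001 (head at position 1)
Step 2: δ(q0, 0) = (q0, 0, R)  ⊢  00[q0]01 (head at position 2)
Step 3: δ(q0, 0) = (q0, 0, R)  ⊢  000[q0]1 (head at position 3)
Step 4: δ(q0, 1) = (q0, 1, R)  ⊢  0001[q0]□ (head at position 4)
Step 5: δ(q0, □) = (q1, □, L)  ⊢  000[q1]1□ (head at position 3)
Step 6: δ(q1, 1) = (q1, 0, L)  ⊢  00[q1]00□ (head at position 2)
Step 7: δ(q1, 0) = (q2, 1, L)  ⊢  0[q2]010□ (head at position 1)
Step 8: δ(q2, 0) = (q2, 0, L)  ⊢  [q2]0010□ (head at position 0)
Step 9: δ(q2, 0) = (q2, 0, L)  ⊢  [q2]□0010□ (head at position -1)
Step 10: δ(q2, □) = (qA, □, R)  ⊢  □[qA]0010□ (head at position 0)
The machine is in qA, so it halts and accepts.
It halts after 10 steps.

Final answer: Yes - halts after 10 steps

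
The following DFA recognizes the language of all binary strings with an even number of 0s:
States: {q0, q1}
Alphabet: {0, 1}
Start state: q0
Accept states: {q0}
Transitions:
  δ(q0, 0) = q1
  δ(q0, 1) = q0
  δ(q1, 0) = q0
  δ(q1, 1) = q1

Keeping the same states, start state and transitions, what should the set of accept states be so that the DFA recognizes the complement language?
The DFA is complete (every state has a transition on every symbol), so the complement
is recognized by the same DFA with accepting and non-accepting states swapped.
Original accept states: {q0}
Complement accept states = All states - Original accept states
= {q0, q1} - {q0}
= {q1}
Complement language: strings with an ODD number of 0s

Final answer: {q1}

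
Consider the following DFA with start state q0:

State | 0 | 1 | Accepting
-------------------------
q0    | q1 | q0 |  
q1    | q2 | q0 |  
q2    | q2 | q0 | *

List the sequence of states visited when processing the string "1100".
q0 → q0 → q0 → q1 → q2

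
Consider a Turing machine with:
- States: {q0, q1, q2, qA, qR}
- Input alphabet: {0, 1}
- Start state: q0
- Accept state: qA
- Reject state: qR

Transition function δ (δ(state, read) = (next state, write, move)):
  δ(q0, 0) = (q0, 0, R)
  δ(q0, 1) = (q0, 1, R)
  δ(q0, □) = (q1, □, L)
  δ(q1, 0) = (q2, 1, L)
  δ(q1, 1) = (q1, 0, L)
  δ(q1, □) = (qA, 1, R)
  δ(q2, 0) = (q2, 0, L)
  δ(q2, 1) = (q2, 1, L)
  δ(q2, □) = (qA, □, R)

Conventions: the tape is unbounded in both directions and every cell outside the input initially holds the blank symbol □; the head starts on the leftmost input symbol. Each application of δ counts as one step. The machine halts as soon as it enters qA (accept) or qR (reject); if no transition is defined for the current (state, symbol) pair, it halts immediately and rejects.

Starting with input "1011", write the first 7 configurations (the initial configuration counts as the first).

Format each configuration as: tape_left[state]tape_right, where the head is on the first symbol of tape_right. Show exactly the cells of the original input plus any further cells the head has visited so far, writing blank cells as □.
Step 0: [q0]1011 (head at position 0)
Step 1: δ(q0, 1) = (q0, 1, R)  ⊢  1[q0]011 (head at position 1)
Step 2: δ(q0, 0) = (q0, 0, R)  ⊢  10[q0]11 (head at position 2)
Step 3: δ(q0, 1) = (q0, 1, R)  ⊢  101[q0]1 (head at position 3)
Step 4: δ(q0, 1) = (q0, 1, R)  ⊢  1011[q0]□ (head at position 4)
Step 5: δ(q0, □) = (q1, □, L)  ⊢  101[q1]1□ (head at position 3)
Step 6: δ(q1, 1) = (q1, 0, L)  ⊢  10[q1]10□ (head at position 2)

Final answer: [q0]1011 ⊢ 1[q0]011 ⊢ 10[q0]11 ⊢ 101[q0]1 ⊢ 1011[q0]□ ⊢ 101[q1]1□ ⊢ 10[q1]10□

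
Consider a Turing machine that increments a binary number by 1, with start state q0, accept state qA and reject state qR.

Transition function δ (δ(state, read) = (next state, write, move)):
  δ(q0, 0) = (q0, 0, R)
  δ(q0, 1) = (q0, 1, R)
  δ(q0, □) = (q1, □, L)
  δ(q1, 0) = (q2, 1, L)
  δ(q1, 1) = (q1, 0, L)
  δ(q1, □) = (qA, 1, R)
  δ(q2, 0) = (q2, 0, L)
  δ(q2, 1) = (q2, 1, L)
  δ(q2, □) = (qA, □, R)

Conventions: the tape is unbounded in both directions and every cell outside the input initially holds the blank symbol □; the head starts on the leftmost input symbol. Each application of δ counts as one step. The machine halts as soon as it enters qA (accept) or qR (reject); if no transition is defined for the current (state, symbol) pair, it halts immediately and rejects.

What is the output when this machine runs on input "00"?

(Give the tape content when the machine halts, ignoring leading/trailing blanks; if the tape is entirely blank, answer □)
Step 0: [q0]00 (head at position 0)
Step 1: δ(q0, 0) = (q0, 0, R)  ⊢  0[q0]0 (head at position 1)
Step 2: δ(q0, 0) = (q0, 0, R)  ⊢  00[q0]□ (head at position 2)
Step 3: δ(q0, □) = (q1, □, L)  ⊢  0[q1]0□ (head at position 1)
Step 4: δ(q1, 0) = (q2, 1, L)  ⊢  [q2]01□ (head at position 0)
Step 5: δ(q2, 0) = (q2, 0, L)  ⊢  [q2]□01□ (head at position -1)
Step 6: δ(q2, □) = (qA, □, R)  ⊢  □[qA]01□ (head at position 0)
The machine is in qA, so it halts and accepts.
Tape content when halted (ignoring surrounding blanks): 01

Final answer: Output: 01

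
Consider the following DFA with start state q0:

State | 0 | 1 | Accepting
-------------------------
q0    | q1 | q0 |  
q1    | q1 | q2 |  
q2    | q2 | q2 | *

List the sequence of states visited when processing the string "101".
q0 → q0 → q1 → q2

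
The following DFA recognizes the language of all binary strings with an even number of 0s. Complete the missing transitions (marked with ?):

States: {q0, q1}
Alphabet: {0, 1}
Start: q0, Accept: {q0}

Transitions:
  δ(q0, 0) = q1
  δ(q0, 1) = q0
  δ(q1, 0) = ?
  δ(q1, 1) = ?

What each state remembers (consistent with the given transitions and accept states):
  q0: an even number of 0s has been read so far
  q1: an odd number of 0s has been read so far
Filling in the missing entries:
  δ(q1, 0): in q1 (an odd number of 0s has been read so far), after reading 0 we have: an even number of 0s has been read so far → q0
  δ(q1, 1): in q1 (an odd number of 0s has been read so far), after reading 1 we have: an odd number of 0s has been read so far → q1

Final answer: δ(q1, 0) = q0; δ(q1, 1) = q1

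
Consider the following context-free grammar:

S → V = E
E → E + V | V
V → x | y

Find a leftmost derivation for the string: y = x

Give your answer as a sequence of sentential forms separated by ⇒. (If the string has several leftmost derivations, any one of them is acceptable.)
Start with S.
Step 1: the leftmost non-terminal is S; apply S → V = E:  V = E
Step 2: the leftmost non-terminal is V; apply V → y:  y = E
Step 3: the leftmost non-terminal is E; apply E → V:  y = V
Step 4: the leftmost non-terminal is V; apply V → x:  y = x

Final answer: S ⇒ V = E ⇒ y = E ⇒ y = V ⇒ y = x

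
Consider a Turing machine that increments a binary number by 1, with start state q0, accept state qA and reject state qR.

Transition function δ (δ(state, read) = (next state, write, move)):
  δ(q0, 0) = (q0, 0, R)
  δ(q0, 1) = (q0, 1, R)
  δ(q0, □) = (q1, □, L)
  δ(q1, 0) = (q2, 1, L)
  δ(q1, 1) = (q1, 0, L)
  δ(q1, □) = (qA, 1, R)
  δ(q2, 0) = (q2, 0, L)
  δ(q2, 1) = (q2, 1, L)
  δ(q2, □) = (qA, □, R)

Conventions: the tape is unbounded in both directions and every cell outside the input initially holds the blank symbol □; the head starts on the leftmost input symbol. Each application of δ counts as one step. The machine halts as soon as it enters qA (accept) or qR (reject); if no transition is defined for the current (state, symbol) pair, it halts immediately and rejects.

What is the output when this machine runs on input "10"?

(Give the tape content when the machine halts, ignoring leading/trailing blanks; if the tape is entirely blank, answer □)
Step 0: [q0]10 (head at position 0)
Step 1: δ(q0, 1) = (q0, 1, R)  ⊢  1[q0]0 (head at position 1)
Step 2: δ(q0, 0) = (q0, 0, R)  ⊢  10[q0]□ (head at position 2)
Step 3: δ(q0, □) = (q1, □, L)  ⊢  1[q1]0□ (head at position 1)
Step 4: δ(q1, 0) = (q2, 1, L)  ⊢  [q2]11□ (head at position 0)
Step 5: δ(q2, 1) = (q2, 1, L)  ⊢  [q2]□11□ (head at position -1)
Step 6: δ(q2, □) = (qA, □, R)  ⊢  □[qA]11□ (head at position 0)
The machine is in qA, so it halts and accepts.
Tape content when halted (ignoring surrounding blanks): 11

Final answer: Output: 11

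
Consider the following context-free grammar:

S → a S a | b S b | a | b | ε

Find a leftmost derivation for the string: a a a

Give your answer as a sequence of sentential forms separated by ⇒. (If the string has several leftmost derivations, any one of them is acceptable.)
Start with S.
Step 1: the leftmost non-terminal is S; apply S → a S a:  a S a
Step 2: the leftmost non-terminal is S; apply S → a:  a a a

Final answer: S ⇒ a S a ⇒ a a a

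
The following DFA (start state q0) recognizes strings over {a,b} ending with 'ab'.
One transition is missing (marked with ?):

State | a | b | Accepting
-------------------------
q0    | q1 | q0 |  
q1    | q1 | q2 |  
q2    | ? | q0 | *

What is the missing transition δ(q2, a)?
q1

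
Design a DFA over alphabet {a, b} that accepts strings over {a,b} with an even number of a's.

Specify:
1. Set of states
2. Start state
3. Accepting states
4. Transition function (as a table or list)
One valid DFA (any DFA recognizing the same language is acceptable):
States: {q0, q1}
Start: q0
Accepting: {q0}
Transitions (accepting states marked with *):
State | a | b | Accepting
-------------------------
q0    | q1 | q0 | *
q1    | q0 | q1 |  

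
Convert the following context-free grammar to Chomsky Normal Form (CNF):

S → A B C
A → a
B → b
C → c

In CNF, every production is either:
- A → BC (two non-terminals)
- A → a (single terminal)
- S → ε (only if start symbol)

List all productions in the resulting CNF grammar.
The grammar has no ε-productions or unit productions to eliminate.
A → a is already in CNF (single terminal) – keep it.
B → b is already in CNF (single terminal) – keep it.
C → c is already in CNF (single terminal) – keep it.
S → A B C has 3 symbols on the right: break it into binary productions S → A X0, X0 → B C.
Resulting CNF grammar (5 productions): A → a; B → b; C → c; S → A X0; X0 → B C

Final answer: A → a; B → b; C → c; S → A X0; X0 → B C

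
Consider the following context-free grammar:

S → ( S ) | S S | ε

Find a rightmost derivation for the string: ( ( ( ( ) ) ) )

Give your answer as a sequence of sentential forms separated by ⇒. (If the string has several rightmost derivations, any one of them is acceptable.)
Start with S.
Step 1: the rightmost non-terminal is S; apply S → ( S ):  ( S )
Step 2: the rightmost non-terminal is S; apply S → ( S ):  ( ( S ) )
Step 3: the rightmost non-terminal is S; apply S → ( S ):  ( ( ( S ) ) )
Step 4: the rightmost non-terminal is S; apply S → ( S ):  ( ( ( ( S ) ) ) )
Step 5: the rightmost non-terminal is S; apply S → ε:  ( ( ( ( ) ) ) )

Final answer: S ⇒ ( S ) ⇒ ( ( S ) ) ⇒ ( ( ( S ) ) ) ⇒ ( ( ( ( S ) ) ) ) ⇒ ( ( ( ( ) ) ) )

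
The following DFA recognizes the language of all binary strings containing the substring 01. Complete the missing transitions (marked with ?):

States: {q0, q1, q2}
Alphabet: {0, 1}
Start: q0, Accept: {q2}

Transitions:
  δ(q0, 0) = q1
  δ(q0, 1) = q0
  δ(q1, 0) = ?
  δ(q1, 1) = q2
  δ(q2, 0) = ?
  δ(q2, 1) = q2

What each state remembers (consistent with the given transitions and accept states):
  q0: 01 not seen yet and the last symbol was not 0
  q1: 01 not seen yet and the last symbol was 0
  q2: the substring 01 has already been seen
Filling in the missing entries:
  δ(q1, 0): in q1 (01 not seen yet and the last symbol was 0), after reading 0 we have: 01 not seen yet and the last symbol was 0 → q1
  δ(q2, 0): in q2 (the substring 01 has already been seen), after reading 0 we have: the substring 01 has already been seen → q2

Final answer: δ(q1, 0) = q1; δ(q2, 0) = q2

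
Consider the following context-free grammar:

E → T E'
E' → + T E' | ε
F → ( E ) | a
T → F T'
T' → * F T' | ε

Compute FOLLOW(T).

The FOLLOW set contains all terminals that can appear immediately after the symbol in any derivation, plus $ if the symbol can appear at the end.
Useful FIRST sets: FIRST(E') = {+, ε}, FIRST(T') = {*, ε} (both E' and T' are nullable).
FOLLOW(E): E is the start symbol → $; E appears in F → ( E ) followed by ')' → FOLLOW(E) = {), $}.
FOLLOW(E'): E' appears at the right end of E → T E' and of E' → + T E', so FOLLOW(E') ⊇ FOLLOW(E) (the second occurrence adds nothing new). FOLLOW(E') = {), $}.
FOLLOW(T): in E → T E' and E' → + T E', T is followed by E': add FIRST(E') minus ε = {+}; since E' is nullable, also add FOLLOW(E) and FOLLOW(E') = {), $}. FOLLOW(T) = {+, ), $}.

Final answer: {$, ), +}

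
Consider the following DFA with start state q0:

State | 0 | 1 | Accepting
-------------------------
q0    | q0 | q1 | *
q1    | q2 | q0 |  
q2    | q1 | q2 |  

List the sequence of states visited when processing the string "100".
q0 → q1 → q2 → q1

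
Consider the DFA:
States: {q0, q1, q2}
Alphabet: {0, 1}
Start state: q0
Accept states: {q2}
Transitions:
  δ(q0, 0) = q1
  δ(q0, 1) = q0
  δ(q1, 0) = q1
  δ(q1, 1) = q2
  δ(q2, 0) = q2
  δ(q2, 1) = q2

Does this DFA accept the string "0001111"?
Processing string "0001111":
  q0 --0--> q1
  q1 --0--> q1
  q1 --0--> q1
  q1 --1--> q2
  q2 --1--> q2
  q2 --1--> q2
  q2 --1--> q2
Final state: q2
Accept states: {q2}
q2 is an accept state, so the string is accepted.

Final answer: Yes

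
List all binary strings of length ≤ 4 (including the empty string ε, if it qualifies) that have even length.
Checking every binary string of length 0 to 4:
  Length 0: accepted: ε | rejected: (none)
  Length 1: accepted: (none) | rejected: 0, 1
  Length 2: accepted: 00, 01, 10, 11 | rejected: (none)
  Length 3: accepted: (none) | rejected: 000, 001, 010, 011, 100, 101, 110, 111
  Length 4: accepted: 0000, 0001, 0010, 0011, 0100, 0101, 0110, 0111, 1000, 1001, 1010, 1011, 1100, 1101, 1110, 1111 | rejected: (none)
Total: 21 string(s).

Final answer: ε, 00, 01, 10, 11, 0000, 0001, 0010, 0011, 0100, 0101, 0110, 0111, 1000, 1001, 1010, 1011, 1100, 1101, 1110, 1111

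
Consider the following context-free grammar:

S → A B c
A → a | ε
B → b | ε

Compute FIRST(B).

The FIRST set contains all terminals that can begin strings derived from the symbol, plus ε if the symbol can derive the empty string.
B → b contributes b; B → ε makes B nullable, contributing ε. FIRST(B) = {b, ε}.

Final answer: {b, ε}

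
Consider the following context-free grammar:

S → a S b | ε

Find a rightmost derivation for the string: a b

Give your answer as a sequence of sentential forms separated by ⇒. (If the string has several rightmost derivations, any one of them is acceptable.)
Start with S.
Step 1: the rightmost non-terminal is S; apply S → a S b:  a S b
Step 2: the rightmost non-terminal is S; apply S → ε:  a b

Final answer: S ⇒ a S b ⇒ a b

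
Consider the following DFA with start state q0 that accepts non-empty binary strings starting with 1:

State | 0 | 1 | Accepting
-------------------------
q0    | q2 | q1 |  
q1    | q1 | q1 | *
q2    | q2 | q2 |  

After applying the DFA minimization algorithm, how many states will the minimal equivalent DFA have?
All 3 states are reachable from q0, so none can be removed as unreachable.
Table-filling: first mark every (accepting, non-accepting) pair as distinguishable (accepting: {q1}; non-accepting: {q0, q2}).
Round 1: (q0, q2) on '1' go to q1 and q2, already distinguishable → mark.
Every pair of states is distinguishable, so the DFA is already minimal.
Equivalence classes: {q0}, {q1}, {q2} → 3 states.

Final answer: 3 states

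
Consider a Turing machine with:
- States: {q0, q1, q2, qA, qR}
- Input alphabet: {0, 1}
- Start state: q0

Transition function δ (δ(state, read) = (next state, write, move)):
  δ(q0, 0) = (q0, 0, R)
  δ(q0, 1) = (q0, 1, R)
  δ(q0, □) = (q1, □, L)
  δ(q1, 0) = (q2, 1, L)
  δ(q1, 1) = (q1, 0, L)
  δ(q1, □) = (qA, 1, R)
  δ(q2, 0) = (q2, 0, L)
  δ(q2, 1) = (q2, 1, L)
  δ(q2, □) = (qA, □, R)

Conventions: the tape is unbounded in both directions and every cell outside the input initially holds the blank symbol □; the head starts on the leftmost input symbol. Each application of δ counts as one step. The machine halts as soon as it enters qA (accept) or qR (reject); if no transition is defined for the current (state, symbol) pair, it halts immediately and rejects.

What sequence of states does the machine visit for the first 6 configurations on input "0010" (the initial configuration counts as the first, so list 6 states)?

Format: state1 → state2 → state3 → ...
Step 0: [q0]0010 (head at position 0)
Step 1: δ(q0, 0) = (q0, 0, R)  ⊢  0[q0]010 (head at position 1)
Step 2: δ(q0, 0) = (q0, 0, R)  ⊢  00[q0]10 (head at position 2)
Step 3: δ(q0, 1) = (q0, 1, R)  ⊢  001[q0]0 (head at position 3)
Step 4: δ(q0, 0) = (q0, 0, R)  ⊢  0010[q0]□ (head at position 4)
Step 5: δ(q0, □) = (q1, □, L)  ⊢  001[q1]0□ (head at position 3)
Reading off the states of these 6 configurations: q0 → q0 → q0 → q0 → q0 → q1

Final answer: q0 → q0 → q0 → q0 → q0 → q1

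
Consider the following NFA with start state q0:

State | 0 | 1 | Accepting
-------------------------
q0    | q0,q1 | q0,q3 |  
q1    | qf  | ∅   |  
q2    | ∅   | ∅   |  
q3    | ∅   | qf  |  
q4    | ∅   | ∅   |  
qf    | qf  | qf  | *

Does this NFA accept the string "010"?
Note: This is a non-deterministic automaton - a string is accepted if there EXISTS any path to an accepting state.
Track the set of states the NFA could be in: start {q0}
Read '0': {q0} → {q0, q1}
Read '1': {q0, q1} → {q0, q3}
Read '0': {q0, q3} → {q0, q1}
Final set {q0, q1} contains no accepting state → rejected.

Final answer: No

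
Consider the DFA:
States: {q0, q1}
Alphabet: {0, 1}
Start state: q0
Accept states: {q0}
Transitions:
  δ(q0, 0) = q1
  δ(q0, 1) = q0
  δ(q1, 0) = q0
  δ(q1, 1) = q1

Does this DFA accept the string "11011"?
Processing string "11011":
  q0 --1--> q0
  q0 --1--> q0
  q0 --0--> q1
  q1 --1--> q1
  q1 --1--> q1
Final state: q1
Accept states: {q0}
q1 is not an accept state, so the string is rejected.

Final answer: No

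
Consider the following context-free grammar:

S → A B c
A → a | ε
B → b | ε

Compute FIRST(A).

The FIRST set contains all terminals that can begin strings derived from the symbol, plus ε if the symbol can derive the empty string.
A → a contributes a; A → ε makes A nullable, contributing ε. FIRST(A) = {a, ε}.

Final answer: {a, ε}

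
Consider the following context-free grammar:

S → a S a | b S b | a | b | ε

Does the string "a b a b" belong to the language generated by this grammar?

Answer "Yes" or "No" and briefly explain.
Every production places the same symbol at both ends (or yields a single symbol / ε), so every derived string is a palindrome. a b a b reversed is b a b a ≠ a b a b, so it is not a palindrome and cannot be derived (already the first step fails: the string starts with a but ends with b, so neither S → a S a nor S → b S b fits).

Final answer: No - no valid derivation exists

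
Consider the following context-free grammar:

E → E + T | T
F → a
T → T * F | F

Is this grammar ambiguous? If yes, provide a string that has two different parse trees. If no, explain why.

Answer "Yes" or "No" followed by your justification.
This is the standard stratified expression grammar: '+' is introduced only by the left-recursive rule E → E + T and '*' only by the left-recursive rule T → T * F, with F → a. For any string, the last '+' must be the one produced at the root E (everything after it is a T containing no '+'), and likewise within each T the last '*' is produced at its root. This fixes the parse tree uniquely (left-associative, '*' binding tighter than '+'), so every string has exactly one parse tree.

Final answer: No - the grammar is unambiguous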